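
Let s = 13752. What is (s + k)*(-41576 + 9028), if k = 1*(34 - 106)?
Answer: -445256640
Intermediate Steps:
k = -72 (k = 1*(-72) = -72)
(s + k)*(-41576 + 9028) = (13752 - 72)*(-41576 + 9028) = 13680*(-32548) = -445256640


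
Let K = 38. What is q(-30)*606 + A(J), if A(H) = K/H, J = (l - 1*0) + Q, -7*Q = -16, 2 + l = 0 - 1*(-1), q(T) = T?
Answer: -163354/9 ≈ -18150.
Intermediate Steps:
l = -1 (l = -2 + (0 - 1*(-1)) = -2 + (0 + 1) = -2 + 1 = -1)
Q = 16/7 (Q = -1/7*(-16) = 16/7 ≈ 2.2857)
J = 9/7 (J = (-1 - 1*0) + 16/7 = (-1 + 0) + 16/7 = -1 + 16/7 = 9/7 ≈ 1.2857)
A(H) = 38/H
q(-30)*606 + A(J) = -30*606 + 38/(9/7) = -18180 + 38*(7/9) = -18180 + 266/9 = -163354/9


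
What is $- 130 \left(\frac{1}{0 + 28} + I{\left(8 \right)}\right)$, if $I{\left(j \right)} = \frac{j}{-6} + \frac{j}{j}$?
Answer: $\frac{1625}{42} \approx 38.69$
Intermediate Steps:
$I{\left(j \right)} = 1 - \frac{j}{6}$ ($I{\left(j \right)} = j \left(- \frac{1}{6}\right) + 1 = - \frac{j}{6} + 1 = 1 - \frac{j}{6}$)
$- 130 \left(\frac{1}{0 + 28} + I{\left(8 \right)}\right) = - 130 \left(\frac{1}{0 + 28} + \left(1 - \frac{4}{3}\right)\right) = - 130 \left(\frac{1}{28} + \left(1 - \frac{4}{3}\right)\right) = - 130 \left(\frac{1}{28} - \frac{1}{3}\right) = \left(-130\right) \left(- \frac{25}{84}\right) = \frac{1625}{42}$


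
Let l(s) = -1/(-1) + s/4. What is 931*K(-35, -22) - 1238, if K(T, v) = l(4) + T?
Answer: -31961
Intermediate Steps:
l(s) = 1 + s/4 (l(s) = -1*(-1) + s*(¼) = 1 + s/4)
K(T, v) = 2 + T (K(T, v) = (1 + (¼)*4) + T = (1 + 1) + T = 2 + T)
931*K(-35, -22) - 1238 = 931*(2 - 35) - 1238 = 931*(-33) - 1238 = -30723 - 1238 = -31961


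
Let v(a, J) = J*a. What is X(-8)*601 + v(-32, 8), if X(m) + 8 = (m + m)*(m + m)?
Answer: 148792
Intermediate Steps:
X(m) = -8 + 4*m**2 (X(m) = -8 + (m + m)*(m + m) = -8 + (2*m)*(2*m) = -8 + 4*m**2)
X(-8)*601 + v(-32, 8) = (-8 + 4*(-8)**2)*601 + 8*(-32) = (-8 + 4*64)*601 - 256 = (-8 + 256)*601 - 256 = 248*601 - 256 = 149048 - 256 = 148792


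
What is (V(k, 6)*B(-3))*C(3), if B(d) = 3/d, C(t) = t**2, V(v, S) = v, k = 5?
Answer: -45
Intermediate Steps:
(V(k, 6)*B(-3))*C(3) = (5*(3/(-3)))*3**2 = (5*(3*(-1/3)))*9 = (5*(-1))*9 = -5*9 = -45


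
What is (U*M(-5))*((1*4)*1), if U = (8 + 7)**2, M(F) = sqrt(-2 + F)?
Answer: 900*I*sqrt(7) ≈ 2381.2*I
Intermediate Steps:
U = 225 (U = 15**2 = 225)
(U*M(-5))*((1*4)*1) = (225*sqrt(-2 - 5))*((1*4)*1) = (225*sqrt(-7))*(4*1) = (225*(I*sqrt(7)))*4 = (225*I*sqrt(7))*4 = 900*I*sqrt(7)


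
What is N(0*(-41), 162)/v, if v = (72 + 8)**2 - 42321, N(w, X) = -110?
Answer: 110/35921 ≈ 0.0030623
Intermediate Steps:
v = -35921 (v = 80**2 - 42321 = 6400 - 42321 = -35921)
N(0*(-41), 162)/v = -110/(-35921) = -110*(-1/35921) = 110/35921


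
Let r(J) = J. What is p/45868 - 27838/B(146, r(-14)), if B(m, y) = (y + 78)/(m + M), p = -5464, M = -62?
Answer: -3351803561/91736 ≈ -36538.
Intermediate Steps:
B(m, y) = (78 + y)/(-62 + m) (B(m, y) = (y + 78)/(m - 62) = (78 + y)/(-62 + m))
p/45868 - 27838/B(146, r(-14)) = -5464/45868 - 27838*(-62 + 146)/(78 - 14) = -5464*1/45868 - 27838/(64/84) = -1366/11467 - 27838/((1/84)*64) = -1366/11467 - 27838/16/21 = -1366/11467 - 27838*21/16 = -1366/11467 - 292299/8 = -3351803561/91736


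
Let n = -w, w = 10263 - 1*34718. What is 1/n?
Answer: 1/24455 ≈ 4.0891e-5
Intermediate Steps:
w = -24455 (w = 10263 - 34718 = -24455)
n = 24455 (n = -1*(-24455) = 24455)
1/n = 1/24455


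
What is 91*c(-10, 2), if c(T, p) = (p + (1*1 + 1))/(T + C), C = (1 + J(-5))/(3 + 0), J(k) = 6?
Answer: -1092/23 ≈ -47.478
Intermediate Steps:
C = 7/3 (C = (1 + 6)/(3 + 0) = 7/3 ≈ 2.3333)
c(T, p) = (2 + p)/(7/3 + T) (c(T, p) = (p + (1*1 + 1))/(T + 7/3) = (p + (1 + 1))/(7/3 + T) = (p + 2)/(7/3 + T) = (2 + p)/(7/3 + T))
91*c(-10, 2) = 91*(3*(2 + 2)/(7 + 3*(-10))) = 91*(3*4/(7 - 30)) = 91*(3*4/(-23)) = 91*(3*(-1/23)*4) = 91*(-12/23) = -1092/23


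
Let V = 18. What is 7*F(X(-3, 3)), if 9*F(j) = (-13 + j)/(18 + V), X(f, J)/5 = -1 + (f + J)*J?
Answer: -7/18 ≈ -0.38889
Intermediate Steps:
X(f, J) = -5 + 5*J*(J + f) (X(f, J) = 5*(-1 + (f + J)*J) = 5*(-1 + (J + f)*J) = 5*(-1 + J*(J + f)) = -5 + 5*J*(J + f))
F(j) = -13/324 + j/324 (F(j) = ((-13 + j)/(18 + 18))/9 = ((-13 + j)/36)/9 = ((-13 + j)*(1/36))/9 = (-13/36 + j/36)/9 = -13/324 + j/324)
7*F(X(-3, 3)) = 7*(-13/324 + (-5 + 5*3**2 + 5*3*(-3))/324) = 7*(-13/324 + (-5 + 5*9 - 45)/324) = 7*(-13/324 + (-5 + 45 - 45)/324) = 7*(-13/324 + (1/324)*(-5)) = 7*(-13/324 - 5/324) = 7*(-1/18) = -7/18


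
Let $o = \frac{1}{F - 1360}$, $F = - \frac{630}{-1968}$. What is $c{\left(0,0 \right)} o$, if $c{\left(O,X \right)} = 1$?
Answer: $- \frac{328}{445975} \approx -0.00073547$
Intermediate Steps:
$F = \frac{105}{328}$ ($F = \left(-630\right) \left(- \frac{1}{1968}\right) = \frac{105}{328} \approx 0.32012$)
$o = - \frac{328}{445975}$ ($o = \frac{1}{\frac{105}{328} - 1360} = \frac{1}{- \frac{445975}{328}} = - \frac{328}{445975} \approx -0.00073547$)
$c{\left(0,0 \right)} o = 1 \left(- \frac{328}{445975}\right) = - \frac{328}{445975}$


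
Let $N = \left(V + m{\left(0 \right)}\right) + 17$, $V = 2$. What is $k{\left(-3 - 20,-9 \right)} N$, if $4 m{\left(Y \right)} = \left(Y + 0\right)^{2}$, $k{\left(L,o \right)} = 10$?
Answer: $190$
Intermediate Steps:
$m{\left(Y \right)} = \frac{Y^{2}}{4}$ ($m{\left(Y \right)} = \frac{\left(Y + 0\right)^{2}}{4} = \frac{Y^{2}}{4}$)
$N = 19$ ($N = \left(2 + \frac{0^{2}}{4}\right) + 17 = \left(2 + \frac{1}{4} \cdot 0\right) + 17 = \left(2 + 0\right) + 17 = 2 + 17 = 19$)
$k{\left(-3 - 20,-9 \right)} N = 10 \cdot 19 = 190$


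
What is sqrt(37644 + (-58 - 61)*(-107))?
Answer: sqrt(50377) ≈ 224.45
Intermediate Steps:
sqrt(37644 + (-58 - 61)*(-107)) = sqrt(37644 - 119*(-107)) = sqrt(37644 + 12733) = sqrt(50377)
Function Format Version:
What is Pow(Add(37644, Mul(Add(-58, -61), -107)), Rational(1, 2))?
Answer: Pow(50377, Rational(1, 2)) ≈ 224.45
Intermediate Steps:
Pow(Add(37644, Mul(Add(-58, -61), -107)), Rational(1, 2)) = Pow(Add(37644, Mul(-119, -107)), Rational(1, 2)) = Pow(Add(37644, 12733), Rational(1, 2)) = Pow(50377, Rational(1, 2))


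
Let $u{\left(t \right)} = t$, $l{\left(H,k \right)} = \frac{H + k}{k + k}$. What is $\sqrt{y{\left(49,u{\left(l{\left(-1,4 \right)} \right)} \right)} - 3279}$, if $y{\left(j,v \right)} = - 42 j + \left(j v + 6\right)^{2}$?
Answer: $\frac{3 i \sqrt{33727}}{8} \approx 68.868 i$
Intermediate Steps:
$l{\left(H,k \right)} = \frac{H + k}{2 k}$
$y{\left(j,v \right)} = \left(6 + j v\right)^{2} - 42 j$ ($y{\left(j,v \right)} = - 42 j + \left(6 + j v\right)^{2} = \left(6 + j v\right)^{2} - 42 j$)
$\sqrt{y{\left(49,u{\left(l{\left(-1,4 \right)} \right)} \right)} - 3279} = \sqrt{\left(\left(6 + 49 \frac{-1 + 4}{2 \cdot 4}\right)^{2} - 2058\right) - 3279} = \sqrt{\left(\left(6 + 49 \cdot \frac{1}{2} \cdot \frac{1}{4} \cdot 3\right)^{2} - 2058\right) - 3279} = \sqrt{\left(\left(6 + 49 \cdot \frac{3}{8}\right)^{2} - 2058\right) - 3279} = \sqrt{\left(\left(6 + \frac{147}{8}\right)^{2} - 2058\right) - 3279} = \sqrt{\left(\left(\frac{195}{8}\right)^{2} - 2058\right) - 3279} = \sqrt{\left(\frac{38025}{64} - 2058\right) - 3279} = \sqrt{- \frac{93687}{64} - 3279} = \sqrt{- \frac{303543}{64}} = \frac{3 i \sqrt{33727}}{8}$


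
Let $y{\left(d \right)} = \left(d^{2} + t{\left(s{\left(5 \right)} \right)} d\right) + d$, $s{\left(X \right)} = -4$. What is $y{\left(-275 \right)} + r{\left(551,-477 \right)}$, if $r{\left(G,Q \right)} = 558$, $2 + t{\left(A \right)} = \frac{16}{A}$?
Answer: $77558$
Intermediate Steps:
$t{\left(A \right)} = -2 + \frac{16}{A}$
$y{\left(d \right)} = d^{2} - 5 d$ ($y{\left(d \right)} = \left(d^{2} + \left(-2 + \frac{16}{-4}\right) d\right) + d = \left(d^{2} + \left(-2 + 16 \left(- \frac{1}{4}\right)\right) d\right) + d = \left(d^{2} + \left(-2 - 4\right) d\right) + d = \left(d^{2} - 6 d\right) + d = d^{2} - 5 d$)
$y{\left(-275 \right)} + r{\left(551,-477 \right)} = - 275 \left(-5 - 275\right) + 558 = \left(-275\right) \left(-280\right) + 558 = 77000 + 558 = 77558$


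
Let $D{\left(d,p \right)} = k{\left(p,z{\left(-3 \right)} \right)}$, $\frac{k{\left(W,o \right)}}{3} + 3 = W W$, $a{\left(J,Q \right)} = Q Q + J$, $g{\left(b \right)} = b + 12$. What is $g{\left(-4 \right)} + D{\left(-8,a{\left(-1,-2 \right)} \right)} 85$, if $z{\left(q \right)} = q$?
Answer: $1538$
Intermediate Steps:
$g{\left(b \right)} = 12 + b$
$a{\left(J,Q \right)} = J + Q^{2}$ ($a{\left(J,Q \right)} = Q^{2} + J = J + Q^{2}$)
$k{\left(W,o \right)} = -9 + 3 W^{2}$ ($k{\left(W,o \right)} = -9 + 3 W W = -9 + 3 W^{2}$)
$D{\left(d,p \right)} = -9 + 3 p^{2}$
$g{\left(-4 \right)} + D{\left(-8,a{\left(-1,-2 \right)} \right)} 85 = \left(12 - 4\right) + \left(-9 + 3 \left(-1 + \left(-2\right)^{2}\right)^{2}\right) 85 = 8 + \left(-9 + 3 \left(-1 + 4\right)^{2}\right) 85 = 8 + \left(-9 + 3 \cdot 3^{2}\right) 85 = 8 + \left(-9 + 3 \cdot 9\right) 85 = 8 + \left(-9 + 27\right) 85 = 8 + 18 \cdot 85 = 8 + 1530 = 1538$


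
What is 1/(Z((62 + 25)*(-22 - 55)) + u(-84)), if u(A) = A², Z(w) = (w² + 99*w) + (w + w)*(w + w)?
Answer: 1/223726860 ≈ 4.4697e-9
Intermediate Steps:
Z(w) = 5*w² + 99*w (Z(w) = (w² + 99*w) + (2*w)*(2*w) = (w² + 99*w) + 4*w² = 5*w² + 99*w)
1/(Z((62 + 25)*(-22 - 55)) + u(-84)) = 1/(((62 + 25)*(-22 - 55))*(99 + 5*((62 + 25)*(-22 - 55))) + (-84)²) = 1/((87*(-77))*(99 + 5*(87*(-77))) + 7056) = 1/(-6699*(99 + 5*(-6699)) + 7056) = 1/(-6699*(99 - 33495) + 7056) = 1/(-6699*(-33396) + 7056) = 1/(223719804 + 7056) = 1/223726860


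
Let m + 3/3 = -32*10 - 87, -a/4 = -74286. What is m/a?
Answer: -17/12381 ≈ -0.0013731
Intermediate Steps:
a = 297144 (a = -4*(-74286) = 297144)
m = -408 (m = -1 + (-32*10 - 87) = -1 + (-320 - 87) = -1 - 407 = -408)
m/a = -408/297144 = -408*1/297144 = -17/12381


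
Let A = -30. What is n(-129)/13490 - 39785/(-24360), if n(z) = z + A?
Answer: 53282641/32861640 ≈ 1.6214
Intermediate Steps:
n(z) = -30 + z (n(z) = z - 30 = -30 + z)
n(-129)/13490 - 39785/(-24360) = (-30 - 129)/13490 - 39785/(-24360) = -159*1/13490 - 39785*(-1/24360) = -159/13490 + 7957/4872 = 53282641/32861640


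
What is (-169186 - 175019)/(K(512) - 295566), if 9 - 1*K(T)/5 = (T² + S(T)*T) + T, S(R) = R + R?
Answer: 344205/4230241 ≈ 0.081368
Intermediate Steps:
S(R) = 2*R
K(T) = 45 - 15*T² - 5*T (K(T) = 45 - 5*((T² + (2*T)*T) + T) = 45 - 5*((T² + 2*T²) + T) = 45 - 5*(3*T² + T) = 45 - 5*(T + 3*T²) = 45 + (-15*T² - 5*T) = 45 - 15*T² - 5*T)
(-169186 - 175019)/(K(512) - 295566) = (-169186 - 175019)/((45 - 15*512² - 5*512) - 295566) = -344205/((45 - 15*262144 - 2560) - 295566) = -344205/((45 - 3932160 - 2560) - 295566) = -344205/(-3934675 - 295566) = -344205/(-4230241) = -344205*(-1/4230241) = 344205/4230241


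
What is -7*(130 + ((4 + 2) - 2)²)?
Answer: -1022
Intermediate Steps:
-7*(130 + ((4 + 2) - 2)²) = -7*(130 + (6 - 2)²) = -7*(130 + 4²) = -7*(130 + 16) = -7*146 = -1022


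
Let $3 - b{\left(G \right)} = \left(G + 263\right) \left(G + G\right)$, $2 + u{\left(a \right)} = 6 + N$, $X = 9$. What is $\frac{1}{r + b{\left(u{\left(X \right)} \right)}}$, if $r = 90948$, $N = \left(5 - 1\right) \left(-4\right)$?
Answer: $\frac{1}{96975} \approx 1.0312 \cdot 10^{-5}$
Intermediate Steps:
$N = -16$ ($N = 4 \left(-4\right) = -16$)
$u{\left(a \right)} = -12$ ($u{\left(a \right)} = -2 + \left(6 - 16\right) = -2 - 10 = -12$)
$b{\left(G \right)} = 3 - 2 G \left(263 + G\right)$ ($b{\left(G \right)} = 3 - \left(G + 263\right) \left(G + G\right) = 3 - \left(263 + G\right) 2 G = 3 - 2 G \left(263 + G\right)$)
$\frac{1}{r + b{\left(u{\left(X \right)} \right)}} = \frac{1}{90948 - \left(-6315 + 288\right)} = \frac{1}{90948 + \left(3 + 6312 - 288\right)} = \frac{1}{90948 + 6027} = \frac{1}{96975}$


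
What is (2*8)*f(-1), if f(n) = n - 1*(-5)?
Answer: 64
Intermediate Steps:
f(n) = 5 + n (f(n) = n + 5 = 5 + n)
(2*8)*f(-1) = (2*8)*(5 - 1) = 16*4 = 64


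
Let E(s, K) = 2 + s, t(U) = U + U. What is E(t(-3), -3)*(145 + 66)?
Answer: -844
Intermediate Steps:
t(U) = 2*U
E(t(-3), -3)*(145 + 66) = (2 + 2*(-3))*(145 + 66) = (2 - 6)*211 = -4*211 = -844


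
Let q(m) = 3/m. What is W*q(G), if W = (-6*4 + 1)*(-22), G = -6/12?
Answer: -3036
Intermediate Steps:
G = -½ (G = -6*1/12 = -½ ≈ -0.50000)
W = 506 (W = (-2*12 + 1)*(-22) = (-24 + 1)*(-22) = -23*(-22) = 506)
W*q(G) = 506*(3/(-½)) = 506*(3*(-2)) = 506*(-6) = -3036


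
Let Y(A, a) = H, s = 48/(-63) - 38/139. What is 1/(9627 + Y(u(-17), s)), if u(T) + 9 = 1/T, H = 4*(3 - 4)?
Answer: 1/9623 ≈ 0.00010392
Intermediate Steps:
s = -3022/2919 (s = 48*(-1/63) - 38*1/139 = -16/21 - 38/139 = -3022/2919 ≈ -1.0353)
H = -4 (H = 4*(-1) = -4)
u(T) = -9 + 1/T
Y(A, a) = -4
1/(9627 + Y(u(-17), s)) = 1/(9627 - 4) = 1/9623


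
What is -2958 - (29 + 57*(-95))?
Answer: 2428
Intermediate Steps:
-2958 - (29 + 57*(-95)) = -2958 - (29 - 5415) = -2958 - 1*(-5386) = -2958 + 5386 = 2428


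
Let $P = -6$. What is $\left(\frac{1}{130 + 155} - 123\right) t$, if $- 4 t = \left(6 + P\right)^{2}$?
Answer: $0$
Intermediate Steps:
$t = 0$ ($t = - \frac{\left(6 - 6\right)^{2}}{4} = - \frac{0^{2}}{4} = \left(- \frac{1}{4}\right) 0 = 0$)
$\left(\frac{1}{130 + 155} - 123\right) t = \left(\frac{1}{130 + 155} - 123\right) 0 = \left(\frac{1}{285} - 123\right) 0 = \left(- \frac{35054}{285}\right) 0 = 0$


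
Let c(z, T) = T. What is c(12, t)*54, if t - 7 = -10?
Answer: -162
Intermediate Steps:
t = -3 (t = 7 - 10 = -3)
c(12, t)*54 = -3*54 = -162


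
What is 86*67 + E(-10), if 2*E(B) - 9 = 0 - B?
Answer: 11543/2 ≈ 5771.5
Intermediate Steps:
E(B) = 9/2 - B/2 (E(B) = 9/2 + (0 - B)/2 = 9/2 + (-B)/2 = 9/2 - B/2)
86*67 + E(-10) = 86*67 + (9/2 - 1/2*(-10)) = 5762 + (9/2 + 5) = 5762 + 19/2 = 11543/2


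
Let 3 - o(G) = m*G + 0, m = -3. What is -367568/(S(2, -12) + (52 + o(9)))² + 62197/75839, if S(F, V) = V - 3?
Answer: -27596787219/340441271 ≈ -81.062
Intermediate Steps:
S(F, V) = -3 + V
o(G) = 3 + 3*G (o(G) = 3 - (-3*G + 0) = 3 - (-3)*G = 3 + 3*G)
-367568/(S(2, -12) + (52 + o(9)))² + 62197/75839 = -367568/((-3 - 12) + (52 + (3 + 3*9)))² + 62197/75839 = -367568/(-15 + (52 + (3 + 27)))² + 62197*(1/75839) = -367568/(-15 + (52 + 30))² + 62197/75839 = -367568/(-15 + 82)² + 62197/75839 = -367568/(67²) + 62197/75839 = -367568/4489 + 62197/75839 = -27596787219/340441271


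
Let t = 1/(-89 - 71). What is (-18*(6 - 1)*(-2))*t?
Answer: -9/8 ≈ -1.1250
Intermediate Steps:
t = -1/160 (t = 1/(-160) = -1/160 ≈ -0.0062500)
(-18*(6 - 1)*(-2))*t = -18*(6 - 1)*(-2)*(-1/160) = -90*(-2)*(-1/160) = -18*(-10)*(-1/160) = 180*(-1/160) = -9/8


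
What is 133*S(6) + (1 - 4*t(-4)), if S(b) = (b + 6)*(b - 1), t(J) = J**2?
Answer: 7917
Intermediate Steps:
S(b) = (-1 + b)*(6 + b) (S(b) = (6 + b)*(-1 + b) = (-1 + b)*(6 + b))
133*S(6) + (1 - 4*t(-4)) = 133*(-6 + 6**2 + 5*6) + (1 - 4*(-4)**2) = 133*(-6 + 36 + 30) + (1 - 4*16) = 133*60 + (1 - 64) = 7980 - 63 = 7917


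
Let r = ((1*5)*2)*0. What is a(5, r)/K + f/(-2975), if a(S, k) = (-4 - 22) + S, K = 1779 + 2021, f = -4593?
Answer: 695637/452200 ≈ 1.5383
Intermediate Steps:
K = 3800
r = 0 (r = (5*2)*0 = 10*0 = 0)
a(S, k) = -26 + S
a(5, r)/K + f/(-2975) = (-26 + 5)/3800 - 4593/(-2975) = -21*1/3800 - 4593*(-1/2975) = -21/3800 + 4593/2975 = 695637/452200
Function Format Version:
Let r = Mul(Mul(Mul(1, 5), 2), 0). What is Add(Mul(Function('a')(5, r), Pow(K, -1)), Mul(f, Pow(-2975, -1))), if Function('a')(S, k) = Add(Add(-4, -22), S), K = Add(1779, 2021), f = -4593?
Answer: Rational(695637, 452200) ≈ 1.5383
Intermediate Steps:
K = 3800
r = 0 (r = Mul(Mul(5, 2), 0) = Mul(10, 0) = 0)
Function('a')(S, k) = Add(-26, S)
Add(Mul(Function('a')(5, r), Pow(K, -1)), Mul(f, Pow(-2975, -1))) = Add(Mul(Add(-26, 5), Pow(3800, -1)), Mul(-4593, Pow(-2975, -1))) = Add(Mul(-21, Rational(1, 3800)), Mul(-4593, Rational(-1, 2975))) = Add(Rational(-21, 3800), Rational(4593, 2975)) = Rational(695637, 452200)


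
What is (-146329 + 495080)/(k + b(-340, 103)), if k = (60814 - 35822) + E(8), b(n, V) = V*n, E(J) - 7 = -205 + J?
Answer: -26827/786 ≈ -34.131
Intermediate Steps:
E(J) = -198 + J (E(J) = 7 + (-205 + J) = -198 + J)
k = 24802 (k = (60814 - 35822) + (-198 + 8) = 24992 - 190 = 24802)
(-146329 + 495080)/(k + b(-340, 103)) = (-146329 + 495080)/(24802 + 103*(-340)) = 348751/(24802 - 35020) = 348751/(-10218) = 348751*(-1/10218) = -26827/786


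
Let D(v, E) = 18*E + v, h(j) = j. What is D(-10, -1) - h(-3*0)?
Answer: -28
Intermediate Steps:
D(v, E) = v + 18*E
D(-10, -1) - h(-3*0) = (-10 + 18*(-1)) - (-3)*0 = (-10 - 18) - 1*0 = -28 + 0 = -28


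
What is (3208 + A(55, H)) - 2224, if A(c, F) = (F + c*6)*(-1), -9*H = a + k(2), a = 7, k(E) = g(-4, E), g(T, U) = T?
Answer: 1963/3 ≈ 654.33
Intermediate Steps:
k(E) = -4
H = -⅓ (H = -(7 - 4)/9 = -⅑*3 = -⅓ ≈ -0.33333)
A(c, F) = -F - 6*c (A(c, F) = (F + 6*c)*(-1) = -F - 6*c)
(3208 + A(55, H)) - 2224 = (3208 + (-1*(-⅓) - 6*55)) - 2224 = (3208 + (⅓ - 330)) - 2224 = (3208 - 989/3) - 2224 = 8635/3 - 2224 = 1963/3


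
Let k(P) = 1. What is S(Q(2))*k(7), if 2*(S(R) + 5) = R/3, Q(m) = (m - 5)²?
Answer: -7/2 ≈ -3.5000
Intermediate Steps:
Q(m) = (-5 + m)²
S(R) = -5 + R/6 (S(R) = -5 + (R/3)/2 = -5 + R/6)
S(Q(2))*k(7) = (-5 + (-5 + 2)²/6)*1 = (-5 + (⅙)*(-3)²)*1 = (-5 + (⅙)*9)*1 = (-5 + 3/2)*1 = -7/2*1 = -7/2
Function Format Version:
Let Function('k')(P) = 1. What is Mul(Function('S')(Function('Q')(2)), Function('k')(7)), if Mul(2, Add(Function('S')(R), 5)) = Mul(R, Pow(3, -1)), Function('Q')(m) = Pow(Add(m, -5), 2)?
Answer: Rational(-7, 2) ≈ -3.5000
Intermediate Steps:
Function('Q')(m) = Pow(Add(-5, m), 2)
Function('S')(R) = Add(-5, Mul(Rational(1, 6), R)) (Function('S')(R) = Add(-5, Mul(Rational(1, 2), Mul(R, Pow(3, -1)))) = Add(-5, Mul(Rational(1, 2), Mul(R, Rational(1, 3)))) = Add(-5, Mul(Rational(1, 2), Mul(Rational(1, 3), R))) = Add(-5, Mul(Rational(1, 6), R)))
Mul(Function('S')(Function('Q')(2)), Function('k')(7)) = Mul(Add(-5, Mul(Rational(1, 6), Pow(Add(-5, 2), 2))), 1) = Mul(Add(-5, Mul(Rational(1, 6), Pow(-3, 2))), 1) = Mul(Add(-5, Mul(Rational(1, 6), 9)), 1) = Mul(Add(-5, Rational(3, 2)), 1) = Mul(Rational(-7, 2), 1) = Rational(-7, 2)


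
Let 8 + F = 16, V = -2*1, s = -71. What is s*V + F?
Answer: 150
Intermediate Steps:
V = -2
F = 8 (F = -8 + 16 = 8)
s*V + F = -71*(-2) + 8 = 142 + 8 = 150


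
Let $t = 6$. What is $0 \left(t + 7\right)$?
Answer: $0$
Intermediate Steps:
$0 \left(t + 7\right) = 0 \left(6 + 7\right) = 0 \cdot 13 = 0$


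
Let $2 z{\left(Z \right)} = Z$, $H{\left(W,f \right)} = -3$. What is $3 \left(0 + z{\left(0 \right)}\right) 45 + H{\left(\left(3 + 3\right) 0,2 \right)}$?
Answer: $-3$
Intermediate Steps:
$z{\left(Z \right)} = \frac{Z}{2}$
$3 \left(0 + z{\left(0 \right)}\right) 45 + H{\left(\left(3 + 3\right) 0,2 \right)} = 3 \left(0 + \frac{1}{2} \cdot 0\right) 45 - 3 = 3 \left(0 + 0\right) 45 - 3 = 3 \cdot 0 \cdot 45 - 3 = 0 \cdot 45 - 3 = 0 - 3 = -3$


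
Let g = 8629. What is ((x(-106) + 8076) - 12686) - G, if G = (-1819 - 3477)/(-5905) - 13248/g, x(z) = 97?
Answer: -229923977429/50954245 ≈ -4512.4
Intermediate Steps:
G = -32530256/50954245 (G = (-1819 - 3477)/(-5905) - 13248/8629 = -5296*(-1/5905) - 13248*1/8629 = 5296/5905 - 13248/8629 = -32530256/50954245 ≈ -0.63842)
((x(-106) + 8076) - 12686) - G = ((97 + 8076) - 12686) - 1*(-32530256/50954245) = (8173 - 12686) + 32530256/50954245 = -4513 + 32530256/50954245 = -229923977429/50954245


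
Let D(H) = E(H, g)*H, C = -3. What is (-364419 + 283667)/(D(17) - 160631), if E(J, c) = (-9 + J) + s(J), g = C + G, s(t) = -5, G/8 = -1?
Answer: 2884/5735 ≈ 0.50288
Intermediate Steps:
G = -8 (G = 8*(-1) = -8)
g = -11 (g = -3 - 8 = -11)
E(J, c) = -14 + J (E(J, c) = (-9 + J) - 5 = -14 + J)
D(H) = H*(-14 + H) (D(H) = (-14 + H)*H = H*(-14 + H))
(-364419 + 283667)/(D(17) - 160631) = (-364419 + 283667)/(17*(-14 + 17) - 160631) = -80752/(17*3 - 160631) = -80752/(51 - 160631) = -80752/(-160580) = -80752*(-1/160580) = 2884/5735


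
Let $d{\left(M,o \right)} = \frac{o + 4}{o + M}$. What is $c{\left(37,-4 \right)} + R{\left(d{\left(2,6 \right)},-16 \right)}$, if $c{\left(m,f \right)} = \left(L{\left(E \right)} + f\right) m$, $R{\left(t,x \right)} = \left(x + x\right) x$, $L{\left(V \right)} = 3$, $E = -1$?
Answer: $475$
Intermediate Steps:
$d{\left(M,o \right)} = \frac{4 + o}{M + o}$
$R{\left(t,x \right)} = 2 x^{2}$ ($R{\left(t,x \right)} = 2 x x = 2 x^{2}$)
$c{\left(m,f \right)} = m \left(3 + f\right)$ ($c{\left(m,f \right)} = \left(3 + f\right) m = m \left(3 + f\right)$)
$c{\left(37,-4 \right)} + R{\left(d{\left(2,6 \right)},-16 \right)} = 37 \left(3 - 4\right) + 2 \left(-16\right)^{2} = 37 \left(-1\right) + 2 \cdot 256 = -37 + 512 = 475$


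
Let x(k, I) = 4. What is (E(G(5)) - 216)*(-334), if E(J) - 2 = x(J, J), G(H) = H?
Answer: 70140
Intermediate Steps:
E(J) = 6 (E(J) = 2 + 4 = 6)
(E(G(5)) - 216)*(-334) = (6 - 216)*(-334) = -210*(-334) = 70140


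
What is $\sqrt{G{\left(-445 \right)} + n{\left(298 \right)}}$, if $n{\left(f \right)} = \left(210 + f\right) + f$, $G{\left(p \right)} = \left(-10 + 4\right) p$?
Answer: $2 \sqrt{869} \approx 58.958$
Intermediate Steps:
$G{\left(p \right)} = - 6 p$
$n{\left(f \right)} = 210 + 2 f$
$\sqrt{G{\left(-445 \right)} + n{\left(298 \right)}} = \sqrt{\left(-6\right) \left(-445\right) + \left(210 + 2 \cdot 298\right)} = \sqrt{2670 + \left(210 + 596\right)} = \sqrt{2670 + 806} = \sqrt{3476} = 2 \sqrt{869}$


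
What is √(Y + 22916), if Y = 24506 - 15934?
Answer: 16*√123 ≈ 177.45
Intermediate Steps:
Y = 8572
√(Y + 22916) = √(8572 + 22916) = √31488 = 16*√123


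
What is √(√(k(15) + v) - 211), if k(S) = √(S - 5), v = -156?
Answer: √(-211 + √(-156 + √10)) ≈ 0.42536 + 14.532*I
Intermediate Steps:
k(S) = √(-5 + S)
√(√(k(15) + v) - 211) = √(√(√(-5 + 15) - 156) - 211) = √(√(√10 - 156) - 211) = √(√(-156 + √10) - 211) = √(-211 + √(-156 + √10))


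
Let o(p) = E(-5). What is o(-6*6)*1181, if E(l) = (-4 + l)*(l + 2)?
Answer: 31887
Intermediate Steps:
E(l) = (-4 + l)*(2 + l)
o(p) = 27 (o(p) = -8 + (-5)**2 - 2*(-5) = -8 + 25 + 10 = 27)
o(-6*6)*1181 = 27*1181 = 31887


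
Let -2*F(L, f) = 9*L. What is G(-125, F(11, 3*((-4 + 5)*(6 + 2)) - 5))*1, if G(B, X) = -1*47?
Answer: -47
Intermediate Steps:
F(L, f) = -9*L/2
G(B, X) = -47
G(-125, F(11, 3*((-4 + 5)*(6 + 2)) - 5))*1 = -47*1 = -47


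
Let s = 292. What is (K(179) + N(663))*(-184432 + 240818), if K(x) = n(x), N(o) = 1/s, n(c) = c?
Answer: 1473619917/146 ≈ 1.0093e+7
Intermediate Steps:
N(o) = 1/292
K(x) = x
(K(179) + N(663))*(-184432 + 240818) = (179 + 1/292)*(-184432 + 240818) = (52269/292)*56386 = 1473619917/146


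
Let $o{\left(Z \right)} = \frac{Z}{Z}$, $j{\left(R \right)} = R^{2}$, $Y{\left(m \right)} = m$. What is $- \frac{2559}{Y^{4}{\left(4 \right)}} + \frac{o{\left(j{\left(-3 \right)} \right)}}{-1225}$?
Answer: $- \frac{3135031}{313600} \approx -9.9969$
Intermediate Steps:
$o{\left(Z \right)} = 1$
$- \frac{2559}{Y^{4}{\left(4 \right)}} + \frac{o{\left(j{\left(-3 \right)} \right)}}{-1225} = - \frac{2559}{4^{4}} + 1 \frac{1}{-1225} = - \frac{2559}{256} + 1 \left(- \frac{1}{1225}\right) = \left(-2559\right) \frac{1}{256} - \frac{1}{1225} = - \frac{2559}{256} - \frac{1}{1225} = - \frac{3135031}{313600}$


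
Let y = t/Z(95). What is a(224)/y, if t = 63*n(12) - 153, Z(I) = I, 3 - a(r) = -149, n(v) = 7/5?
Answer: -18050/81 ≈ -222.84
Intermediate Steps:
n(v) = 7/5 (n(v) = 7*(⅕) = 7/5)
a(r) = 152 (a(r) = 3 - 1*(-149) = 3 + 149 = 152)
t = -324/5 (t = 63*(7/5) - 153 = 441/5 - 153 = -324/5 ≈ -64.800)
y = -324/475 (y = -324/5/95 = -324/5*1/95 = -324/475 ≈ -0.68211)
a(224)/y = 152/(-324/475) = 152*(-475/324) = -18050/81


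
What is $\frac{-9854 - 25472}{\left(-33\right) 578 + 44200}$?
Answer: $- \frac{1039}{739} \approx -1.406$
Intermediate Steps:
$\frac{-9854 - 25472}{\left(-33\right) 578 + 44200} = - \frac{35326}{-19074 + 44200} = - \frac{35326}{25126} = \left(-35326\right) \frac{1}{25126} = - \frac{1039}{739}$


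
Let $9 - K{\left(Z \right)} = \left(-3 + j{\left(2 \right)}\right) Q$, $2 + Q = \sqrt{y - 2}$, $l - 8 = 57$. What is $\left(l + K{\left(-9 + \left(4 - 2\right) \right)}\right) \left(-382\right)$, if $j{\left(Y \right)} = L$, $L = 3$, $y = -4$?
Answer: $-28268$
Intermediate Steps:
$l = 65$ ($l = 8 + 57 = 65$)
$Q = -2 + i \sqrt{6}$ ($Q = -2 + \sqrt{-4 - 2} = -2 + \sqrt{-6} = -2 + i \sqrt{6} \approx -2.0 + 2.4495 i$)
$j{\left(Y \right)} = 3$
$K{\left(Z \right)} = 9$ ($K{\left(Z \right)} = 9 - \left(-3 + 3\right) \left(-2 + i \sqrt{6}\right) = 9 - 0 \left(-2 + i \sqrt{6}\right) = 9 - 0 = 9 + 0 = 9$)
$\left(l + K{\left(-9 + \left(4 - 2\right) \right)}\right) \left(-382\right) = \left(65 + 9\right) \left(-382\right) = 74 \left(-382\right) = -28268$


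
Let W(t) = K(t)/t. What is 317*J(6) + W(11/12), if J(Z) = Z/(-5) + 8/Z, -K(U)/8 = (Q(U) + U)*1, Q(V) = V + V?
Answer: 274/15 ≈ 18.267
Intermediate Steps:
Q(V) = 2*V
K(U) = -24*U (K(U) = -8*(2*U + U) = -8*3*U = -24*U)
W(t) = -24 (W(t) = (-24*t)/t = -24)
J(Z) = 8/Z - Z/5 (J(Z) = Z*(-1/5) + 8/Z = -Z/5 + 8/Z = 8/Z - Z/5)
317*J(6) + W(11/12) = 317*(8/6 - 1/5*6) - 24 = 317*(8*(1/6) - 6/5) - 24 = 317*(4/3 - 6/5) - 24 = 317*(2/15) - 24 = 634/15 - 24 = 274/15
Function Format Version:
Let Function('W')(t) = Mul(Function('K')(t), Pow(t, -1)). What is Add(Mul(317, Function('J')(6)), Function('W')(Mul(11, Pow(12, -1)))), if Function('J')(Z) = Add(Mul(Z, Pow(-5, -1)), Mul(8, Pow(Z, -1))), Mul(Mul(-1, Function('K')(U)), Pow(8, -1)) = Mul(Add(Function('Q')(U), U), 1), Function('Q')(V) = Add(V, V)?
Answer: Rational(274, 15) ≈ 18.267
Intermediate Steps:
Function('Q')(V) = Mul(2, V)
Function('K')(U) = Mul(-24, U) (Function('K')(U) = Mul(-8, Mul(Add(Mul(2, U), U), 1)) = Mul(-8, Mul(Mul(3, U), 1)) = Mul(-8, Mul(3, U)) = Mul(-24, U))
Function('W')(t) = -24 (Function('W')(t) = Mul(Mul(-24, t), Pow(t, -1)) = -24)
Function('J')(Z) = Add(Mul(8, Pow(Z, -1)), Mul(Rational(-1, 5), Z)) (Function('J')(Z) = Add(Mul(Z, Rational(-1, 5)), Mul(8, Pow(Z, -1))) = Add(Mul(Rational(-1, 5), Z), Mul(8, Pow(Z, -1))) = Add(Mul(8, Pow(Z, -1)), Mul(Rational(-1, 5), Z)))
Add(Mul(317, Function('J')(6)), Function('W')(Mul(11, Pow(12, -1)))) = Add(Mul(317, Add(Mul(8, Pow(6, -1)), Mul(Rational(-1, 5), 6))), -24) = Add(Mul(317, Add(Mul(8, Rational(1, 6)), Rational(-6, 5))), -24) = Add(Mul(317, Add(Rational(4, 3), Rational(-6, 5))), -24) = Add(Mul(317, Rational(2, 15)), -24) = Add(Rational(634, 15), -24) = Rational(274, 15)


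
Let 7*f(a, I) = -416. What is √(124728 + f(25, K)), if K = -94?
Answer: 2*√1527190/7 ≈ 353.08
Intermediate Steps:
f(a, I) = -416/7 (f(a, I) = (⅐)*(-416) = -416/7)
√(124728 + f(25, K)) = √(124728 - 416/7) = √(872680/7) = 2*√1527190/7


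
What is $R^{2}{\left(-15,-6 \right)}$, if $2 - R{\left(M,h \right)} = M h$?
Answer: $7744$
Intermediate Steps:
$R{\left(M,h \right)} = 2 - M h$
$R^{2}{\left(-15,-6 \right)} = \left(2 - \left(-15\right) \left(-6\right)\right)^{2} = \left(2 - 90\right)^{2} = \left(-88\right)^{2} = 7744$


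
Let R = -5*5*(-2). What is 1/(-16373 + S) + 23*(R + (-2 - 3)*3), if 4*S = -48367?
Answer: 91656491/113859 ≈ 805.00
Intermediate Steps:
S = -48367/4 (S = (1/4)*(-48367) = -48367/4 ≈ -12092.)
R = 50 (R = -25*(-2) = 50)
1/(-16373 + S) + 23*(R + (-2 - 3)*3) = 1/(-16373 - 48367/4) + 23*(50 + (-2 - 3)*3) = 1/(-113859/4) + 23*(50 - 5*3) = -4/113859 + 23*(50 - 15) = -4/113859 + 23*35 = -4/113859 + 805 = 91656491/113859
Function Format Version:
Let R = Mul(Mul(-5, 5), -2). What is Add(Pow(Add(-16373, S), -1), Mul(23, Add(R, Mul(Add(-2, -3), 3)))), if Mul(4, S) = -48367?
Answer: Rational(91656491, 113859) ≈ 805.00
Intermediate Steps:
S = Rational(-48367, 4) (S = Mul(Rational(1, 4), -48367) = Rational(-48367, 4) ≈ -12092.)
R = 50 (R = Mul(-25, -2) = 50)
Add(Pow(Add(-16373, S), -1), Mul(23, Add(R, Mul(Add(-2, -3), 3)))) = Add(Pow(Add(-16373, Rational(-48367, 4)), -1), Mul(23, Add(50, Mul(Add(-2, -3), 3)))) = Add(Pow(Rational(-113859, 4), -1), Mul(23, Add(50, Mul(-5, 3)))) = Add(Rational(-4, 113859), Mul(23, Add(50, -15))) = Add(Rational(-4, 113859), Mul(23, 35)) = Add(Rational(-4, 113859), 805) = Rational(91656491, 113859)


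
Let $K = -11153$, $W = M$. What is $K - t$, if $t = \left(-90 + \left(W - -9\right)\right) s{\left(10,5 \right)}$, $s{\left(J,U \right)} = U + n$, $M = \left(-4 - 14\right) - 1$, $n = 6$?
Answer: $-10053$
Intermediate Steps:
$M = -19$ ($M = \left(-4 - 14\right) - 1 = -18 - 1 = -19$)
$s{\left(J,U \right)} = 6 + U$ ($s{\left(J,U \right)} = U + 6 = 6 + U$)
$W = -19$
$t = -1100$ ($t = \left(-90 - 10\right) \left(6 + 5\right) = \left(-90 + \left(-19 + 9\right)\right) 11 = \left(-90 - 10\right) 11 = \left(-100\right) 11 = -1100$)
$K - t = -11153 - -1100 = -11153 + 1100 = -10053$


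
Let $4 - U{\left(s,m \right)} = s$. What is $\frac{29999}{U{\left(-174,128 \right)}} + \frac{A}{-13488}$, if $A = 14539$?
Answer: $\frac{201019285}{1200432} \approx 167.46$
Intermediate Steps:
$U{\left(s,m \right)} = 4 - s$
$\frac{29999}{U{\left(-174,128 \right)}} + \frac{A}{-13488} = \frac{29999}{4 - -174} + \frac{14539}{-13488} = \frac{29999}{4 + 174} + 14539 \left(- \frac{1}{13488}\right) = \frac{29999}{178} - \frac{14539}{13488} = \frac{201019285}{1200432}$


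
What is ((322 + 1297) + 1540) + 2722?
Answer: 5881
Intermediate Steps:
((322 + 1297) + 1540) + 2722 = (1619 + 1540) + 2722 = 3159 + 2722 = 5881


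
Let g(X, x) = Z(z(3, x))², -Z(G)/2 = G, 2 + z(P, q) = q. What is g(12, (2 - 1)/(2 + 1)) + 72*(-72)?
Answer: -46556/9 ≈ -5172.9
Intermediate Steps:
z(P, q) = -2 + q
Z(G) = -2*G
g(X, x) = (4 - 2*x)² (g(X, x) = (-2*(-2 + x))² = (4 - 2*x)²)
g(12, (2 - 1)/(2 + 1)) + 72*(-72) = 4*(2 - (2 - 1)/(2 + 1))² + 72*(-72) = 4*(2 - 1/3)² - 5184 = 4*(2 - 1*⅓)² - 5184 = 4*(2 - ⅓)² - 5184 = 4*(5/3)² - 5184 = 4*(25/9) - 5184 = 100/9 - 5184 = -46556/9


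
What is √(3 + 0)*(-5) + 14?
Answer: 14 - 5*√3 ≈ 5.3397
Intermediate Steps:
√(3 + 0)*(-5) + 14 = √3*(-5) + 14 = -5*√3 + 14 = 14 - 5*√3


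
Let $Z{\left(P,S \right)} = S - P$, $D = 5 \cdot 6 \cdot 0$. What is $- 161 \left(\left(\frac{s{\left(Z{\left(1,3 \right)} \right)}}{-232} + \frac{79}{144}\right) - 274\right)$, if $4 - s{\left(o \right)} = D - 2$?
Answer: $\frac{183868601}{4176} \approx 44030.0$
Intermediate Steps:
$D = 0$ ($D = 30 \cdot 0 = 0$)
$s{\left(o \right)} = 6$ ($s{\left(o \right)} = 4 - \left(0 - 2\right) = 4 - -2 = 4 + 2 = 6$)
$- 161 \left(\left(\frac{s{\left(Z{\left(1,3 \right)} \right)}}{-232} + \frac{79}{144}\right) - 274\right) = - 161 \left(\left(\frac{6}{-232} + \frac{79}{144}\right) - 274\right) = - 161 \left(\left(6 \left(- \frac{1}{232}\right) + 79 \cdot \frac{1}{144}\right) - 274\right) = - 161 \left(\left(- \frac{3}{116} + \frac{79}{144}\right) - 274\right) = - 161 \left(\frac{2183}{4176} - 274\right) = \left(-161\right) \left(- \frac{1142041}{4176}\right) = \frac{183868601}{4176}$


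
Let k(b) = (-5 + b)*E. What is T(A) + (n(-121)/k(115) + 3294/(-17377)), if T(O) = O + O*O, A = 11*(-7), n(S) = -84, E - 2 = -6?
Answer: 11185925017/1911470 ≈ 5852.0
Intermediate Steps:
E = -4 (E = 2 - 6 = -4)
k(b) = 20 - 4*b (k(b) = (-5 + b)*(-4) = 20 - 4*b)
A = -77
T(O) = O + O²
T(A) + (n(-121)/k(115) + 3294/(-17377)) = -77*(1 - 77) + (-84/(20 - 4*115) + 3294/(-17377)) = -77*(-76) + (-84/(20 - 460) + 3294*(-1/17377)) = 5852 + (-84/(-440) - 3294/17377) = 5852 + (-84*(-1/440) - 3294/17377) = 5852 + (21/110 - 3294/17377) = 5852 + 2577/1911470 = 11185925017/1911470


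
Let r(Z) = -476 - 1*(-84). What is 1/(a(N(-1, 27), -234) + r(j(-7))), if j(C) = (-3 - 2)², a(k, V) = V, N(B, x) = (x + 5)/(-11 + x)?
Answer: -1/626 ≈ -0.0015974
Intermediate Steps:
N(B, x) = (5 + x)/(-11 + x)
j(C) = 25 (j(C) = (-5)² = 25)
r(Z) = -392 (r(Z) = -476 + 84 = -392)
1/(a(N(-1, 27), -234) + r(j(-7))) = 1/(-234 - 392) = 1/(-626) = -1/626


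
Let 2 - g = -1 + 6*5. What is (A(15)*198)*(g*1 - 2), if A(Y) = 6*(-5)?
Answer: 172260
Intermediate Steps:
g = -27 (g = 2 - (-1 + 6*5) = 2 - (-1 + 30) = 2 - 1*29 = 2 - 29 = -27)
A(Y) = -30
(A(15)*198)*(g*1 - 2) = (-30*198)*(-27*1 - 2) = -5940*(-27 - 2) = -5940*(-29) = 172260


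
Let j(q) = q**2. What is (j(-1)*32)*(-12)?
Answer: -384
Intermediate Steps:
(j(-1)*32)*(-12) = ((-1)**2*32)*(-12) = (1*32)*(-12) = 32*(-12) = -384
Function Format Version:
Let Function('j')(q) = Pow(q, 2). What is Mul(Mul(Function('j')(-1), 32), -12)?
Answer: -384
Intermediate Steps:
Mul(Mul(Function('j')(-1), 32), -12) = Mul(Mul(Pow(-1, 2), 32), -12) = Mul(Mul(1, 32), -12) = Mul(32, -12) = -384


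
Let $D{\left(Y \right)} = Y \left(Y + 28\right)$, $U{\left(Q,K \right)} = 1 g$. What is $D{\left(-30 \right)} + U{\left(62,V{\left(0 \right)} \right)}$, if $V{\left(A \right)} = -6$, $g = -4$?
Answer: $56$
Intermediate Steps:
$U{\left(Q,K \right)} = -4$ ($U{\left(Q,K \right)} = 1 \left(-4\right) = -4$)
$D{\left(Y \right)} = Y \left(28 + Y\right)$
$D{\left(-30 \right)} + U{\left(62,V{\left(0 \right)} \right)} = - 30 \left(28 - 30\right) - 4 = \left(-30\right) \left(-2\right) - 4 = 60 - 4 = 56$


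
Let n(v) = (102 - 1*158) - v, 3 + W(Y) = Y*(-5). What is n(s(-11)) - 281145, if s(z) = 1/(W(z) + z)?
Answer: -11529242/41 ≈ -2.8120e+5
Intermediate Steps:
W(Y) = -3 - 5*Y (W(Y) = -3 + Y*(-5) = -3 - 5*Y)
s(z) = 1/(-3 - 4*z) (s(z) = 1/((-3 - 5*z) + z) = 1/(-3 - 4*z))
n(v) = -56 - v (n(v) = (102 - 158) - v = -56 - v)
n(s(-11)) - 281145 = (-56 - (-1)/(3 + 4*(-11))) - 281145 = (-56 - (-1)/(3 - 44)) - 281145 = (-56 - (-1)/(-41)) - 281145 = (-56 - (-1)*(-1)/41) - 281145 = (-56 - 1*1/41) - 281145 = (-56 - 1/41) - 281145 = -2297/41 - 281145 = -11529242/41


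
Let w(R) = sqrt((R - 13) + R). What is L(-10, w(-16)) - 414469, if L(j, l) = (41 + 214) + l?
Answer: -414214 + 3*I*sqrt(5) ≈ -4.1421e+5 + 6.7082*I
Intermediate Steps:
w(R) = sqrt(-13 + 2*R) (w(R) = sqrt((-13 + R) + R) = sqrt(-13 + 2*R))
L(j, l) = 255 + l
L(-10, w(-16)) - 414469 = (255 + sqrt(-13 + 2*(-16))) - 414469 = (255 + sqrt(-13 - 32)) - 414469 = (255 + sqrt(-45)) - 414469 = (255 + 3*I*sqrt(5)) - 414469 = -414214 + 3*I*sqrt(5)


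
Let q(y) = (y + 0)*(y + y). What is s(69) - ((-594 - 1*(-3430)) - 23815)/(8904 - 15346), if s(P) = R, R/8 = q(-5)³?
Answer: 6441979021/6442 ≈ 1.0000e+6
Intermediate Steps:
q(y) = 2*y² (q(y) = y*(2*y) = 2*y²)
R = 1000000 (R = 8*(2*(-5)²)³ = 8*(2*25)³ = 8*50³ = 8*125000 = 1000000)
s(P) = 1000000
s(69) - ((-594 - 1*(-3430)) - 23815)/(8904 - 15346) = 1000000 - ((-594 - 1*(-3430)) - 23815)/(8904 - 15346) = 1000000 - ((-594 + 3430) - 23815)/(-6442) = 1000000 - (2836 - 23815)*(-1)/6442 = 1000000 - (-20979)*(-1)/6442 = 1000000 - 1*20979/6442 = 1000000 - 20979/6442 = 6441979021/6442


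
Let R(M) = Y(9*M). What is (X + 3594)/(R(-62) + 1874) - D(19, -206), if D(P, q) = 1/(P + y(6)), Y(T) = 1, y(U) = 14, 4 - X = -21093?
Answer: 270976/20625 ≈ 13.138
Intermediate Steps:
X = 21097 (X = 4 - 1*(-21093) = 4 + 21093 = 21097)
D(P, q) = 1/(14 + P) (D(P, q) = 1/(P + 14) = 1/(14 + P))
R(M) = 1
(X + 3594)/(R(-62) + 1874) - D(19, -206) = (21097 + 3594)/(1 + 1874) - 1/(14 + 19) = 24691/1875 - 1/33 = 270976/20625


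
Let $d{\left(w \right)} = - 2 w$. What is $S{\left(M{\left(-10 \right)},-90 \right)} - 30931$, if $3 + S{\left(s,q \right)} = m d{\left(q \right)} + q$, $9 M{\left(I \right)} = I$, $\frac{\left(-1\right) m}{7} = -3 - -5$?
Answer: $-33544$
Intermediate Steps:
$m = -14$ ($m = - 7 \left(-3 - -5\right) = - 7 \left(-3 + 5\right) = \left(-7\right) 2 = -14$)
$M{\left(I \right)} = \frac{I}{9}$
$S{\left(s,q \right)} = -3 + 29 q$ ($S{\left(s,q \right)} = -3 - \left(- q + 14 \left(-2\right) q\right) = -3 + \left(28 q + q\right) = -3 + 29 q$)
$S{\left(M{\left(-10 \right)},-90 \right)} - 30931 = \left(-3 + 29 \left(-90\right)\right) - 30931 = \left(-3 - 2610\right) - 30931 = -2613 - 30931 = -33544$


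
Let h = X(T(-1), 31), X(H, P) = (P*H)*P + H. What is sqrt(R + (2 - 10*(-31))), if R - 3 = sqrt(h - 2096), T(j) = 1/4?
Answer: sqrt(1260 + 2*I*sqrt(7422))/2 ≈ 17.789 + 1.2107*I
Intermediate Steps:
T(j) = 1/4
X(H, P) = H + H*P**2 (X(H, P) = (H*P)*P + H = H*P**2 + H = H + H*P**2)
h = 481/2 (h = (1 + 31**2)/4 = (1 + 961)/4 = (1/4)*962 = 481/2 ≈ 240.50)
R = 3 + I*sqrt(7422)/2 (R = 3 + sqrt(481/2 - 2096) = 3 + sqrt(-3711/2) = 3 + I*sqrt(7422)/2 ≈ 3.0 + 43.076*I)
sqrt(R + (2 - 10*(-31))) = sqrt((3 + I*sqrt(7422)/2) + (2 - 10*(-31))) = sqrt((3 + I*sqrt(7422)/2) + (2 + 310)) = sqrt((3 + I*sqrt(7422)/2) + 312) = sqrt(315 + I*sqrt(7422)/2)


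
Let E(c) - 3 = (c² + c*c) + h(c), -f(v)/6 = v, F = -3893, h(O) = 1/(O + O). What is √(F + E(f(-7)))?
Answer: I*√638547/42 ≈ 19.026*I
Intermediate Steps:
h(O) = 1/(2*O)
f(v) = -6*v
E(c) = 3 + 1/(2*c) + 2*c² (E(c) = 3 + ((c² + c*c) + 1/(2*c)) = 3 + ((c² + c²) + 1/(2*c)) = 3 + (2*c² + 1/(2*c)) = 3 + (1/(2*c) + 2*c²) = 3 + 1/(2*c) + 2*c²)
√(F + E(f(-7))) = √(-3893 + (3 + 1/(2*((-6*(-7)))) + 2*(-6*(-7))²)) = √(-3893 + (3 + (½)/42 + 2*42²)) = √(-3893 + (3 + (½)*(1/42) + 2*1764)) = √(-3893 + (3 + 1/84 + 3528)) = √(-3893 + 296605/84) = √(-30407/84) = I*√638547/42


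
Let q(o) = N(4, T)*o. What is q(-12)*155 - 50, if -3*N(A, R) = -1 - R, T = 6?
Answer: -4390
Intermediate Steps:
N(A, R) = ⅓ + R/3 (N(A, R) = -(-1 - R)/3 = ⅓ + R/3)
q(o) = 7*o/3 (q(o) = (⅓ + (⅓)*6)*o = (⅓ + 2)*o = 7*o/3)
q(-12)*155 - 50 = ((7/3)*(-12))*155 - 50 = -28*155 - 50 = -4340 - 50 = -4390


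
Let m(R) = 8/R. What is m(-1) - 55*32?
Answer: -1768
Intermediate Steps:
m(-1) - 55*32 = 8/(-1) - 55*32 = 8*(-1) - 1760 = -8 - 1760 = -1768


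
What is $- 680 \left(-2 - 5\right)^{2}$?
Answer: $-33320$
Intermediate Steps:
$- 680 \left(-2 - 5\right)^{2} = - 680 \left(-7\right)^{2} = \left(-680\right) 49 = -33320$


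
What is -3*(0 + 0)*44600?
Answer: 0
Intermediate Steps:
-3*(0 + 0)*44600 = -3*0*44600 = 0*44600 = 0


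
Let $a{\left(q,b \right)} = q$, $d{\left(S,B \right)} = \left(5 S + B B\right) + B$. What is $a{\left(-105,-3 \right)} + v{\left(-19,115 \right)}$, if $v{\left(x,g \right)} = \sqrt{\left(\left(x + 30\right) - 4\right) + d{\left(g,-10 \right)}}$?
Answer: $-105 + 4 \sqrt{42} \approx -79.077$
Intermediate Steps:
$d{\left(S,B \right)} = B + B^{2} + 5 S$ ($d{\left(S,B \right)} = \left(5 S + B^{2}\right) + B = \left(B^{2} + 5 S\right) + B = B + B^{2} + 5 S$)
$v{\left(x,g \right)} = \sqrt{116 + x + 5 g}$ ($v{\left(x,g \right)} = \sqrt{\left(\left(x + 30\right) - 4\right) + \left(-10 + \left(-10\right)^{2} + 5 g\right)} = \sqrt{\left(\left(30 + x\right) - 4\right) + \left(-10 + 100 + 5 g\right)} = \sqrt{\left(26 + x\right) + \left(90 + 5 g\right)} = \sqrt{116 + x + 5 g}$)
$a{\left(-105,-3 \right)} + v{\left(-19,115 \right)} = -105 + \sqrt{116 - 19 + 5 \cdot 115} = -105 + \sqrt{116 - 19 + 575} = -105 + \sqrt{672} = -105 + 4 \sqrt{42}$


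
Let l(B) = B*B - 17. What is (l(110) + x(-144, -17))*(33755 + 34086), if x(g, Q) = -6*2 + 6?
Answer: 819315757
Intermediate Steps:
x(g, Q) = -6 (x(g, Q) = -12 + 6 = -6)
l(B) = -17 + B² (l(B) = B² - 17 = -17 + B²)
(l(110) + x(-144, -17))*(33755 + 34086) = ((-17 + 110²) - 6)*(33755 + 34086) = ((-17 + 12100) - 6)*67841 = (12083 - 6)*67841 = 12077*67841 = 819315757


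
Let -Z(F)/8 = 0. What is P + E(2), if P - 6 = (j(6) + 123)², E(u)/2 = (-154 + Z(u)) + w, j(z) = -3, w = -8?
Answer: 14082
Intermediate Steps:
Z(F) = 0 (Z(F) = -8*0 = 0)
E(u) = -324 (E(u) = 2*((-154 + 0) - 8) = 2*(-154 - 8) = 2*(-162) = -324)
P = 14406 (P = 6 + (-3 + 123)² = 6 + 120² = 6 + 14400 = 14406)
P + E(2) = 14406 - 324 = 14082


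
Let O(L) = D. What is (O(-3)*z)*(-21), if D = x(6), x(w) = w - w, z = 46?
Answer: 0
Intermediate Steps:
x(w) = 0
D = 0
O(L) = 0
(O(-3)*z)*(-21) = (0*46)*(-21) = 0*(-21) = 0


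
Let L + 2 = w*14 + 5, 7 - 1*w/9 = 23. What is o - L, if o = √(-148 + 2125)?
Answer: 2013 + √1977 ≈ 2057.5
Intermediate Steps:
w = -144 (w = 63 - 9*23 = 63 - 207 = -144)
L = -2013 (L = -2 + (-144*14 + 5) = -2 + (-2016 + 5) = -2 - 2011 = -2013)
o = √1977 ≈ 44.463
o - L = √1977 - 1*(-2013) = √1977 + 2013 = 2013 + √1977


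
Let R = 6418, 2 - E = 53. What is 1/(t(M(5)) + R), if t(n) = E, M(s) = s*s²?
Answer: 1/6367 ≈ 0.00015706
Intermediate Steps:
E = -51 (E = 2 - 1*53 = 2 - 53 = -51)
M(s) = s³
t(n) = -51
1/(t(M(5)) + R) = 1/(-51 + 6418) = 1/6367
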